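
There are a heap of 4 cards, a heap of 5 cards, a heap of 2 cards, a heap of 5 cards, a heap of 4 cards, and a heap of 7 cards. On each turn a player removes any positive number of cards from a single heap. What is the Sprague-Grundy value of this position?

Nim-sum: 4 ⊕ 5 ⊕ 2 ⊕ 5 ⊕ 4 ⊕ 7 = 5.

5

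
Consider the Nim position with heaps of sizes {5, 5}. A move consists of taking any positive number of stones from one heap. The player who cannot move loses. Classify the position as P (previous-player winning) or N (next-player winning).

P-position

In binary:
  101  (5)
  101  (5)
  ---
  000  (0)
The nim-sum is 0, so this is a P-position: the player to move is in a losing position under optimal play.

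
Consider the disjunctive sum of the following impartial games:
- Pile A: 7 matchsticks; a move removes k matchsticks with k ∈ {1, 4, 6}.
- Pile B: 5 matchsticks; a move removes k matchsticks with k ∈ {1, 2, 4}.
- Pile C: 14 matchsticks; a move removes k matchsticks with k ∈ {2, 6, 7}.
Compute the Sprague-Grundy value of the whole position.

2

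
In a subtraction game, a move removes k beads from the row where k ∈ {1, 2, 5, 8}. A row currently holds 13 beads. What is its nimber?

1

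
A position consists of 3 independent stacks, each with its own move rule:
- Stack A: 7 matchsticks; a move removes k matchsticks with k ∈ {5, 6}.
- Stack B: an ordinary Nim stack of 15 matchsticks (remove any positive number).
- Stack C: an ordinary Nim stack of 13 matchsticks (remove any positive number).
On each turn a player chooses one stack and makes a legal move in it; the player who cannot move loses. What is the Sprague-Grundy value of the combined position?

3

Grundy values for stack A (subtraction set {5, 6}):
k:     0  1  2  3  4  5  6  7
g(k):  0  0  0  0  0  1  1  1
So g(7) = 1.
Stack B is a plain Nim stack of size 15, so its Grundy value is 15.
Stack C is a plain Nim stack of size 13, so its Grundy value is 13.
By the Sprague-Grundy theorem, the Grundy value of a sum of independent games is the XOR of the component values.
Combined value = 1 XOR 15 XOR 13 = 3.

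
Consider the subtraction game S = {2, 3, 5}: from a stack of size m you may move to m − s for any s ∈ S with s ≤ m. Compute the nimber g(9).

Compute g(0), g(1), … for moves {2, 3, 5}:
k:     0  1  2  3  4  5  6  7  8  9
g(k):  0  0  1  1  2  2  3  0  0  1
So g(9) = 1.

1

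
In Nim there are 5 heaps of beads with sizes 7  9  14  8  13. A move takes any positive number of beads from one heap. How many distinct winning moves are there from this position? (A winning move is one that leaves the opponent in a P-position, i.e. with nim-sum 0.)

In binary:
  0111  (7)
  1001  (9)
  1110  (14)
  1000  (8)
  1101  (13)
  ----
  0101  (5)
The overall nim-sum is X = 5. A heap of size p has a winning move iff p XOR X < p (reduce it to p XOR X).
  7: 7 XOR 5 = 2 < 7 — winning move (to 2).
  9: 9 XOR 5 = 12 ≥ 9 — no move.
  14: 14 XOR 5 = 11 < 14 — winning move (to 11).
  8: 8 XOR 5 = 13 ≥ 8 — no move.
  13: 13 XOR 5 = 8 < 13 — winning move (to 8).
That gives 3 winning moves.

3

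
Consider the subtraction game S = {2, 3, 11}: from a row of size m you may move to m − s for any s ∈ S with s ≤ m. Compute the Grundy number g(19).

0

Build the Grundy sequence with g(k) = mex{g(k−s) : s ∈ {2, 3, 11}, s ≤ k}:
k:     0  1  2  3  4  5  6  7  8  9 10 11 12 13 14 15 16 17 18 19
g(k):  0  0  1  1  2  0  0  1  1  2  0  3  1  2  0  0  1  1  2  0
So g(19) = 0.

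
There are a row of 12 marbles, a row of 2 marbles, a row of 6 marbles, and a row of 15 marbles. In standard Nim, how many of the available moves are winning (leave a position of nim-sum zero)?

Bitwise XOR of the heap sizes:
  1100  (12)
  0010  (2)
  0110  (6)
  1111  (15)
  ----
  0111  (7)
The overall nim-sum is X = 7. A row of size p has a winning move iff p XOR X < p (reduce it to p XOR X).
  12: 12 XOR 7 = 11 < 12 — winning move (to 11).
  2: 2 XOR 7 = 5 ≥ 2 — no move.
  6: 6 XOR 7 = 1 < 6 — winning move (to 1).
  15: 15 XOR 7 = 8 < 15 — winning move (to 8).
That gives 3 winning moves.

3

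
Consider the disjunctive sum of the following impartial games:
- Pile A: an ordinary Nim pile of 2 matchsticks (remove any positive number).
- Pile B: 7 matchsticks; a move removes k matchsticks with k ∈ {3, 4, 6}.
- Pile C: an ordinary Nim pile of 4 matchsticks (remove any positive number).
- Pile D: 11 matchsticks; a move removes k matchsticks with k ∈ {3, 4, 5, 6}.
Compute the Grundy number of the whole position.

Pile A is a plain Nim pile of size 2, so its Grundy value is 2.
Grundy values for pile B (subtraction set {3, 4, 6}):
g(0) = mex{} = 0
g(1) = mex{} = 0
g(2) = mex{} = 0
g(3) = mex{0} = 1
g(4) = mex{0} = 1
g(5) = mex{0} = 1
g(6) = mex{0,1} = 2
g(7) = mex{0,1} = 2
So g(7) = 2.
Pile C is a plain Nim pile of size 4, so its Grundy value is 4.
Grundy values for pile D (subtraction set {3, 4, 5, 6}):
k:     0  1  2  3  4  5  6  7  8  9 10 11
g(k):  0  0  0  1  1  1  2  2  2  0  0  0
So g(11) = 0.
The value of a disjunctive sum is the nim-sum of the parts.
Combined value = 2 XOR 2 XOR 4 XOR 0 = 4.

4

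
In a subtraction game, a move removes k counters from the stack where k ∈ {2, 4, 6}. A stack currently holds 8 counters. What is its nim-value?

Grundy values for subtraction set {2, 4, 6}:
g(0) = mex{} = 0
g(1) = mex{} = 0
g(2) = mex{0} = 1
g(3) = mex{0} = 1
g(4) = mex{0,1} = 2
g(5) = mex{0,1} = 2
g(6) = mex{0,1,2} = 3
g(7) = mex{0,1,2} = 3
g(8) = mex{1,2,3} = 0
So g(8) = 0.

0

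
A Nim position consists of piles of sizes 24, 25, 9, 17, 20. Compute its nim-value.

Write each in binary and XOR column by column:
  11000  (24)
  11001  (25)
  01001  (9)
  10001  (17)
  10100  (20)
  -----
  01101  (13)

13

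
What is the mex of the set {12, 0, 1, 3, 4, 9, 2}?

5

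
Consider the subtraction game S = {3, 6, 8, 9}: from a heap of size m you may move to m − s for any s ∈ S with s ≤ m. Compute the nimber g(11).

Grundy values for subtraction set {3, 6, 8, 9}:
k:     0  1  2  3  4  5  6  7  8  9 10 11
g(k):  0  0  0  1  1  1  2  2  2  3  3  3
So g(11) = 3.

3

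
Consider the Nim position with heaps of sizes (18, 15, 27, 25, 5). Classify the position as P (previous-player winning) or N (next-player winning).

Nim-sum: 18 ^ 15 ^ 27 ^ 25 ^ 5 = 26.
The nim-sum is 26 ≠ 0, so this is an N-position: the player to move can win.

N-position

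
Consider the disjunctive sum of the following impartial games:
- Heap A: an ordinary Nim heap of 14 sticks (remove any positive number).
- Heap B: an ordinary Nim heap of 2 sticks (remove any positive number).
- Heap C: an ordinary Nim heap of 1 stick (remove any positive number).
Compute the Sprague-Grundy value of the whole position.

Heap A is a plain Nim heap of size 14, so its Grundy value is 14.
Heap B is a plain Nim heap of size 2, so its Grundy value is 2.
Heap C is a plain Nim heap of size 1, so its Grundy value is 1.
The value of a disjunctive sum is the nim-sum of the parts.
Combined value = 14 XOR 2 XOR 1 = 13.

13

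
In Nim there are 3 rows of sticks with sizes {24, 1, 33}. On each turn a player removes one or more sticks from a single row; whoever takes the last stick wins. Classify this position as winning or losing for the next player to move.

Nim-sum: 24 XOR 1 XOR 33 = 56.
The nim-sum is 56 ≠ 0, so this is an N-position: the player to move can win.

Winning position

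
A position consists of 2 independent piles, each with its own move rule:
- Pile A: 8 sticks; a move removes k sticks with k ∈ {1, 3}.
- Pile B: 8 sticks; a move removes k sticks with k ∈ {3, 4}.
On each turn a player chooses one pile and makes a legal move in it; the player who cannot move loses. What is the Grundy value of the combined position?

0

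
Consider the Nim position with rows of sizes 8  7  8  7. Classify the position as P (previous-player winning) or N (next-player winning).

P-position

Nim-sum: 8 XOR 7 XOR 8 XOR 7 = 0.
The nim-sum is 0, so this is a P-position: the player to move is in a losing position under optimal play.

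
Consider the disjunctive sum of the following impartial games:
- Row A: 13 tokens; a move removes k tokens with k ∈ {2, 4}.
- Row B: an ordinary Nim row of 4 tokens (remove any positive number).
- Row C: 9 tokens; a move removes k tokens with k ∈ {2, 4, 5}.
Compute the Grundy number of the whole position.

Build the Grundy sequence for row A with g(k) = mex{g(k−s) : s ∈ {2, 4}, s ≤ k}:
k:     0  1  2  3  4  5  6  7  8  9 10 11 12 13
g(k):  0  0  1  1  2  2  0  0  1  1  2  2  0  0
So g(13) = 0.
Row B is a plain Nim row of size 4, so its Grundy value is 4.
Build the Grundy sequence for row C with g(k) = mex{g(k−s) : s ∈ {2, 4, 5}, s ≤ k}:
g(0) = mex{} = 0
g(1) = mex{} = 0
g(2) = mex{0} = 1
g(3) = mex{0} = 1
g(4) = mex{0,1} = 2
g(5) = mex{0,1} = 2
g(6) = mex{0,1,2} = 3
g(7) = mex{1,2} = 0
g(8) = mex{1,2,3} = 0
g(9) = mex{0,2} = 1
So g(9) = 1.
By the Sprague-Grundy theorem, the Grundy value of a sum of independent games is the XOR of the component values.
Combined value = 0 XOR 4 XOR 1 = 5.

5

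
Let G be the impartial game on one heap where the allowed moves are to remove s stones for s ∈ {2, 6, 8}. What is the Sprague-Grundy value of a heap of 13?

2

Compute g(0), g(1), … for moves {2, 6, 8}:
k:     0  1  2  3  4  5  6  7  8  9 10 11 12 13
g(k):  0  0  1  1  0  0  1  1  2  2  3  3  2  2
So g(13) = 2.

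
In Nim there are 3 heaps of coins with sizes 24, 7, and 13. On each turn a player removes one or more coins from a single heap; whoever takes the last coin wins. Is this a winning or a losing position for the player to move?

Winning position

Bitwise XOR of the heap sizes:
  11000  (24)
  00111  (7)
  01101  (13)
  -----
  10010  (18)
The nim-sum is 18 ≠ 0, so this is an N-position: the player to move can win.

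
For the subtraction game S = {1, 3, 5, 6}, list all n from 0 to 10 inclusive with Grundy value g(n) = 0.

0, 2, 4

Grundy values for subtraction set {1, 3, 5, 6}:
g(0) = mex{} = 0
g(1) = mex{0} = 1
g(2) = mex{1} = 0
g(3) = mex{0} = 1
g(4) = mex{1} = 0
g(5) = mex{0} = 1
g(6) = mex{0,1} = 2
g(7) = mex{0,1,2} = 3
g(8) = mex{0,1,3} = 2
g(9) = mex{0,1,2} = 3
g(10) = mex{0,1,3} = 2
The P-positions (g = 0) in 0..10 are 0, 2, 4.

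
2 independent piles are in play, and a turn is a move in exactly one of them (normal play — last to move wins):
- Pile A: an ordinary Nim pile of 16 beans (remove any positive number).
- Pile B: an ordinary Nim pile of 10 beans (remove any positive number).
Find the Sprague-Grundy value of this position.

Pile A is a plain Nim pile of size 16, so its Grundy value is 16.
Pile B is a plain Nim pile of size 10, so its Grundy value is 10.
The value of a disjunctive sum is the nim-sum of the parts.
Combined value = 16 XOR 10 = 26.

26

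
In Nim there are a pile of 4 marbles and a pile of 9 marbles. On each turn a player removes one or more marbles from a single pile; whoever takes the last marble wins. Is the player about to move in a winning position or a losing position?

Winning position

Nim-sum: 4 XOR 9 = 13.
The nim-sum is 13 ≠ 0, so this is an N-position: the player to move can win.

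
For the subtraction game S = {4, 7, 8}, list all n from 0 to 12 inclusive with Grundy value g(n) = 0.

0, 1, 2, 3, 12

Build the Grundy sequence with g(k) = mex{g(k−s) : s ∈ {4, 7, 8}, s ≤ k}:
k:     0  1  2  3  4  5  6  7  8  9 10 11 12
g(k):  0  0  0  0  1  1  1  1  2  2  2  2  0
The P-positions (g = 0) in 0..12 are 0, 1, 2, 3, 12.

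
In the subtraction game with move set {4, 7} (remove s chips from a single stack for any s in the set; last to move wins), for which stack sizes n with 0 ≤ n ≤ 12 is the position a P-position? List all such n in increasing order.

0, 1, 2, 3, 11, 12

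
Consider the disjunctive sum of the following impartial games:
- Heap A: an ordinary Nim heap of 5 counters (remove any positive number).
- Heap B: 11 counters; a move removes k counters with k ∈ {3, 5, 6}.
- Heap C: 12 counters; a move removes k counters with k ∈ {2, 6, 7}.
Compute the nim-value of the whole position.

7

Heap A is a plain Nim heap of size 5, so its Grundy value is 5.
Grundy values for heap B (subtraction set {3, 5, 6}):
g(0) = mex{} = 0
g(1) = mex{} = 0
g(2) = mex{} = 0
g(3) = mex{0} = 1
g(4) = mex{0} = 1
g(5) = mex{0} = 1
g(6) = mex{0,1} = 2
g(7) = mex{0,1} = 2
g(8) = mex{0,1} = 2
g(9) = mex{1,2} = 0
g(10) = mex{1,2} = 0
g(11) = mex{1,2} = 0
So g(11) = 0.
Grundy values for heap C (subtraction set {2, 6, 7}):
k:     0  1  2  3  4  5  6  7  8  9 10 11 12
g(k):  0  0  1  1  0  0  1  1  2  0  3  1  2
So g(12) = 2.
By the Sprague-Grundy theorem, the Grundy value of a sum of independent games is the XOR of the component values.
Combined value = 5 ⊕ 0 ⊕ 2 = 7.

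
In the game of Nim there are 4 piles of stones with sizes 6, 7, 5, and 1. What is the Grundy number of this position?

Compute the nim-sum pairwise:
6 ^ 7 = 1
1 ^ 5 = 4
4 ^ 1 = 5

5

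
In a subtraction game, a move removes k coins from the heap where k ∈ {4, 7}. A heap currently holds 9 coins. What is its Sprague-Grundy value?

Build the Grundy sequence with g(k) = mex{g(k−s) : s ∈ {4, 7}, s ≤ k}:
k:     0  1  2  3  4  5  6  7  8  9
g(k):  0  0  0  0  1  1  1  1  2  2
So g(9) = 2.

2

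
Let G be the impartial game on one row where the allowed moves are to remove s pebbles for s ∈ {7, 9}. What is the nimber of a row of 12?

1

Build the Grundy sequence with g(k) = mex{g(k−s) : s ∈ {7, 9}, s ≤ k}:
g(0) = mex{} = 0
g(1) = mex{} = 0
g(2) = mex{} = 0
g(3) = mex{} = 0
g(4) = mex{} = 0
g(5) = mex{} = 0
g(6) = mex{} = 0
g(7) = mex{0} = 1
g(8) = mex{0} = 1
g(9) = mex{0} = 1
g(10) = mex{0} = 1
g(11) = mex{0} = 1
g(12) = mex{0} = 1
So g(12) = 1.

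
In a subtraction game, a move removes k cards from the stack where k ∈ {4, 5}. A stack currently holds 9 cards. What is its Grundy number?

Compute g(0), g(1), … for moves {4, 5}:
g(0) = mex{} = 0
g(1) = mex{} = 0
g(2) = mex{} = 0
g(3) = mex{} = 0
g(4) = mex{0} = 1
g(5) = mex{0} = 1
g(6) = mex{0} = 1
g(7) = mex{0} = 1
g(8) = mex{0,1} = 2
g(9) = mex{1} = 0
So g(9) = 0.

0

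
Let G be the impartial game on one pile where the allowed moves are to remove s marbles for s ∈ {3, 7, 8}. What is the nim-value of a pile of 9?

Build the Grundy sequence with g(k) = mex{g(k−s) : s ∈ {3, 7, 8}, s ≤ k}:
g(0) = mex{} = 0
g(1) = mex{} = 0
g(2) = mex{} = 0
g(3) = mex{0} = 1
g(4) = mex{0} = 1
g(5) = mex{0} = 1
g(6) = mex{1} = 0
g(7) = mex{0,1} = 2
g(8) = mex{0,1} = 2
g(9) = mex{0} = 1
So g(9) = 1.

1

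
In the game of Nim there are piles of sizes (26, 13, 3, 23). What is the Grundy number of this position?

Compute the nim-sum pairwise:
26 XOR 13 = 23
23 XOR 3 = 20
20 XOR 23 = 3

3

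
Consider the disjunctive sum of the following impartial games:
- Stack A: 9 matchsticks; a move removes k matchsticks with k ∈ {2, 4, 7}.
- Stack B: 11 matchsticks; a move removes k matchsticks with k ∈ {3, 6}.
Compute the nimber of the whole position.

Grundy values for stack A (subtraction set {2, 4, 7}):
k:     0  1  2  3  4  5  6  7  8  9
g(k):  0  0  1  1  2  2  0  3  1  0
So g(9) = 0.
For stack B, compute g(0), g(1), … with moves {3, 6}:
k:     0  1  2  3  4  5  6  7  8  9 10 11
g(k):  0  0  0  1  1  1  2  2  2  0  0  0
So g(11) = 0.
By the Sprague-Grundy theorem, the Grundy value of a sum of independent games is the XOR of the component values.
Combined value = 0 XOR 0 = 0.

0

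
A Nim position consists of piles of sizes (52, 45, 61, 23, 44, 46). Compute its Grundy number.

Nim-sum: 52 XOR 45 XOR 61 XOR 23 XOR 44 XOR 46 = 49.

49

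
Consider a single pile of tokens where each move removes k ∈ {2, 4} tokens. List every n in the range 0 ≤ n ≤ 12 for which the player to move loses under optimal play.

0, 1, 6, 7, 12

Compute g(0), g(1), … for moves {2, 4}:
k:     0  1  2  3  4  5  6  7  8  9 10 11 12
g(k):  0  0  1  1  2  2  0  0  1  1  2  2  0
The P-positions (g = 0) in 0..12 are 0, 1, 6, 7, 12.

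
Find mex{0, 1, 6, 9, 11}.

The values 0, 1 are all present; 2 is the first non-negative integer missing from the set.

2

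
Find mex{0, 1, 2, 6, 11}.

The values 0, 1, 2 are all present; 3 is the first non-negative integer missing from the set.

3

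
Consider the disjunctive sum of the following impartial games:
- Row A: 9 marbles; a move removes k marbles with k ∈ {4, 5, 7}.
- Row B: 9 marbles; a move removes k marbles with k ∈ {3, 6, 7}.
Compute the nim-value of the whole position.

For row A, compute g(0), g(1), … with moves {4, 5, 7}:
g(0) = mex{} = 0
g(1) = mex{} = 0
g(2) = mex{} = 0
g(3) = mex{} = 0
g(4) = mex{0} = 1
g(5) = mex{0} = 1
g(6) = mex{0} = 1
g(7) = mex{0} = 1
g(8) = mex{0,1} = 2
g(9) = mex{0,1} = 2
So g(9) = 2.
Grundy values for row B (subtraction set {3, 6, 7}):
k:     0  1  2  3  4  5  6  7  8  9
g(k):  0  0  0  1  1  1  2  2  2  3
So g(9) = 3.
The value of a disjunctive sum is the nim-sum of the parts.
Combined value = 2 XOR 3 = 1.

1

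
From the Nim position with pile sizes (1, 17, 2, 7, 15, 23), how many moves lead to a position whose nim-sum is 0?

1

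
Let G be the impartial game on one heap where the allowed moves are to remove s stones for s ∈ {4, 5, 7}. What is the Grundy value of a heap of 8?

Compute g(0), g(1), … for moves {4, 5, 7}:
k:     0  1  2  3  4  5  6  7  8
g(k):  0  0  0  0  1  1  1  1  2
So g(8) = 2.

2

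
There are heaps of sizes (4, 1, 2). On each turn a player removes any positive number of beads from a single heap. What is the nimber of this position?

Compute the nim-sum pairwise:
4 ^ 1 = 5
5 ^ 2 = 7

7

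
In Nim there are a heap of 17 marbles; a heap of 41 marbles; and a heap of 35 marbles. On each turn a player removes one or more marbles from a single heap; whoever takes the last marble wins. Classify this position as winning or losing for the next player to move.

Winning position

Write each in binary and XOR column by column:
  010001  (17)
  101001  (41)
  100011  (35)
  ------
  011011  (27)
The nim-sum is 27 ≠ 0, so this is an N-position: the player to move can win.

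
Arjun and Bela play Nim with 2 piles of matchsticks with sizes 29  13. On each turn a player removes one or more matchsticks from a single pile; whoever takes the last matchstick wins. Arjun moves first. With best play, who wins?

Bitwise XOR of the heap sizes:
  11101  (29)
  01101  (13)
  -----
  10000  (16)
The nim-sum is 16 ≠ 0, so this is an N-position: the player to move can win; Arjun has a winning move.

Arjun wins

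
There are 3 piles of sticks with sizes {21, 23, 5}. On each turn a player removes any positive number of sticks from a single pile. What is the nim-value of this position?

7

Compute the nim-sum pairwise:
21 ^ 23 = 2
2 ^ 5 = 7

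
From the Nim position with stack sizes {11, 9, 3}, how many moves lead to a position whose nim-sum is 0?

3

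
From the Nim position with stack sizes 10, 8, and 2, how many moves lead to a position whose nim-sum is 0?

0

Compute the nim-sum pairwise:
10 XOR 8 = 2
2 XOR 2 = 0
The nim-sum is already 0, so every move leaves a nonzero nim-sum — there are no winning moves.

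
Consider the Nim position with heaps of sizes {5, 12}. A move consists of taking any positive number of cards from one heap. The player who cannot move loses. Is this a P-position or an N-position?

N-position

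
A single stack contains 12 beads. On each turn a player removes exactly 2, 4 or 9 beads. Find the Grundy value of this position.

0

Grundy values for subtraction set {2, 4, 9}:
k:     0  1  2  3  4  5  6  7  8  9 10 11 12
g(k):  0  0  1  1  2  2  0  0  1  1  2  2  0
So g(12) = 0.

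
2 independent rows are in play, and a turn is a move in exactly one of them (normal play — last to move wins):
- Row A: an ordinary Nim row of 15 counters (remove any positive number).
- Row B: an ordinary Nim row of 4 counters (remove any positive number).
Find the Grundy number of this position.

11

Row A is a plain Nim row of size 15, so its Grundy value is 15.
Row B is a plain Nim row of size 4, so its Grundy value is 4.
By the Sprague-Grundy theorem, the Grundy value of a sum of independent games is the XOR of the component values.
Combined value = 15 ⊕ 4 = 11.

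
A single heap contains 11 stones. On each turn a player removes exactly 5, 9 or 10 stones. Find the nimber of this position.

2

Grundy values for subtraction set {5, 9, 10}:
g(0) = mex{} = 0
g(1) = mex{} = 0
g(2) = mex{} = 0
g(3) = mex{} = 0
g(4) = mex{} = 0
g(5) = mex{0} = 1
g(6) = mex{0} = 1
g(7) = mex{0} = 1
g(8) = mex{0} = 1
g(9) = mex{0} = 1
g(10) = mex{0,1} = 2
g(11) = mex{0,1} = 2
So g(11) = 2.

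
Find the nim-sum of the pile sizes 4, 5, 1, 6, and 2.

In binary:
  100  (4)
  101  (5)
  001  (1)
  110  (6)
  010  (2)
  ---
  100  (4)

4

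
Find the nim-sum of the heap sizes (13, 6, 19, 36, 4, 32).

24

In binary:
  001101  (13)
  000110  (6)
  010011  (19)
  100100  (36)
  000100  (4)
  100000  (32)
  ------
  011000  (24)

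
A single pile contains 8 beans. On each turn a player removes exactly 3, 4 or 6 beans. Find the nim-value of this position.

2

Grundy values for subtraction set {3, 4, 6}:
k:     0  1  2  3  4  5  6  7  8
g(k):  0  0  0  1  1  1  2  2  2
So g(8) = 2.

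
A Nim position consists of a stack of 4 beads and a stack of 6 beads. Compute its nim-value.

2

Write each in binary and XOR column by column:
  100  (4)
  110  (6)
  ---
  010  (2)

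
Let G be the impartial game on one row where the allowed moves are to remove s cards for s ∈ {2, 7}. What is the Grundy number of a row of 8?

2

Build the Grundy sequence with g(k) = mex{g(k−s) : s ∈ {2, 7}, s ≤ k}:
g(0) = mex{} = 0
g(1) = mex{} = 0
g(2) = mex{0} = 1
g(3) = mex{0} = 1
g(4) = mex{1} = 0
g(5) = mex{1} = 0
g(6) = mex{0} = 1
g(7) = mex{0} = 1
g(8) = mex{0,1} = 2
So g(8) = 2.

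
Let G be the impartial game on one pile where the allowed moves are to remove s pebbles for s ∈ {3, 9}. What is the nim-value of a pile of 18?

Build the Grundy sequence with g(k) = mex{g(k−s) : s ∈ {3, 9}, s ≤ k}:
k:     0  1  2  3  4  5  6  7  8  9 10 11 12 13 14 15 16 17 18
g(k):  0  0  0  1  1  1  0  0  0  1  1  1  0  0  0  1  1  1  0
So g(18) = 0.

0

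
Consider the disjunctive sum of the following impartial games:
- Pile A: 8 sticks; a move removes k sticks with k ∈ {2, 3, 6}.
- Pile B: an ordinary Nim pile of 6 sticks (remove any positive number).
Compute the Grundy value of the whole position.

For pile A, compute g(0), g(1), … with moves {2, 3, 6}:
k:     0  1  2  3  4  5  6  7  8
g(k):  0  0  1  1  2  0  3  1  2
So g(8) = 2.
Pile B is a plain Nim pile of size 6, so its Grundy value is 6.
By the Sprague-Grundy theorem, the Grundy value of a sum of independent games is the XOR of the component values.
Combined value = 2 XOR 6 = 4.

4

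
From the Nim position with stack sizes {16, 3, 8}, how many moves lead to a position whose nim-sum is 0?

Nim-sum: 16 ^ 3 ^ 8 = 27.
The overall nim-sum is X = 27. A stack of size p has a winning move iff p XOR X < p (reduce it to p XOR X).
  16: 16 XOR 27 = 11 < 16 — winning move (to 11).
  3: 3 XOR 27 = 24 ≥ 3 — no move.
  8: 8 XOR 27 = 19 ≥ 8 — no move.
That gives 1 winning move.

1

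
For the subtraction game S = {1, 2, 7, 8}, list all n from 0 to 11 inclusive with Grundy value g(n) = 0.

0, 3, 6, 9

Grundy values for subtraction set {1, 2, 7, 8}:
g(0) = mex{} = 0
g(1) = mex{0} = 1
g(2) = mex{0,1} = 2
g(3) = mex{1,2} = 0
g(4) = mex{0,2} = 1
g(5) = mex{0,1} = 2
g(6) = mex{1,2} = 0
g(7) = mex{0,2} = 1
g(8) = mex{0,1} = 2
g(9) = mex{1,2} = 0
g(10) = mex{0,2} = 1
g(11) = mex{0,1} = 2
The P-positions (g = 0) in 0..11 are 0, 3, 6, 9.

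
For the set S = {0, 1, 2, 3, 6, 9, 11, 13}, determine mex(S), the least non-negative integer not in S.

The values 0, 1, 2, 3 are all present; 4 is the first non-negative integer missing from the set.

4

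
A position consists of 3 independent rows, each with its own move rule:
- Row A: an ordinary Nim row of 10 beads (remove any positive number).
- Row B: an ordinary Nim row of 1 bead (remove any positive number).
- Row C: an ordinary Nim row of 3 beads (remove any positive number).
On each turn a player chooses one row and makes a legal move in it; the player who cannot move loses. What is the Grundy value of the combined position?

Row A is a plain Nim row of size 10, so its Grundy value is 10.
Row B is a plain Nim row of size 1, so its Grundy value is 1.
Row C is a plain Nim row of size 3, so its Grundy value is 3.
By the Sprague-Grundy theorem, the Grundy value of a sum of independent games is the XOR of the component values.
Combined value = 10 ⊕ 1 ⊕ 3 = 8.

8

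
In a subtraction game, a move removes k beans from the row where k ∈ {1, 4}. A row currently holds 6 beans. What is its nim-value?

1

Build the Grundy sequence with g(k) = mex{g(k−s) : s ∈ {1, 4}, s ≤ k}:
k:     0  1  2  3  4  5  6
g(k):  0  1  0  1  2  0  1
So g(6) = 1.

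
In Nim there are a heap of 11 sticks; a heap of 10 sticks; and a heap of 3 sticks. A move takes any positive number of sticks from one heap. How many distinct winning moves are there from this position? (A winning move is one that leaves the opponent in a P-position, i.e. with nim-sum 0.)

3

Bitwise XOR of the heap sizes:
  1011  (11)
  1010  (10)
  0011  (3)
  ----
  0010  (2)
The overall nim-sum is X = 2. A heap of size p has a winning move iff p XOR X < p (reduce it to p XOR X).
  11: 11 XOR 2 = 9 < 11 — winning move (to 9).
  10: 10 XOR 2 = 8 < 10 — winning move (to 8).
  3: 3 XOR 2 = 1 < 3 — winning move (to 1).
That gives 3 winning moves.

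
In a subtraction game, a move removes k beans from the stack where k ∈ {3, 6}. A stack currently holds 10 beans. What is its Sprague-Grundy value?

0

Compute g(0), g(1), … for moves {3, 6}:
k:     0  1  2  3  4  5  6  7  8  9 10
g(k):  0  0  0  1  1  1  2  2  2  0  0
So g(10) = 0.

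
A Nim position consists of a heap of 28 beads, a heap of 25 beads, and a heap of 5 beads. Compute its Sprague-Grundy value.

0

Nim-sum: 28 ^ 25 ^ 5 = 0.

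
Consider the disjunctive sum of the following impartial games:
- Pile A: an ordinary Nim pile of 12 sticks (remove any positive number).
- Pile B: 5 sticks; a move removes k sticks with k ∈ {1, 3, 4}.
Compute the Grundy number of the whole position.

15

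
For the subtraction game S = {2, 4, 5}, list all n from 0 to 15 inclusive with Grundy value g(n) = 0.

0, 1, 7, 8, 14, 15

Grundy values for subtraction set {2, 4, 5}:
k:     0  1  2  3  4  5  6  7  8  9 10 11 12 13 14 15
g(k):  0  0  1  1  2  2  3  0  0  1  1  2  2  3  0  0
The P-positions (g = 0) in 0..15 are 0, 1, 7, 8, 14, 15.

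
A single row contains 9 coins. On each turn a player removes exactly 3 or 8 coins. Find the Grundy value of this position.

Compute g(0), g(1), … for moves {3, 8}:
k:     0  1  2  3  4  5  6  7  8  9
g(k):  0  0  0  1  1  1  0  0  2  1
So g(9) = 1.

1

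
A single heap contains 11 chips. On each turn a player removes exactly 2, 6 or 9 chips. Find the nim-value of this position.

3

Build the Grundy sequence with g(k) = mex{g(k−s) : s ∈ {2, 6, 9}, s ≤ k}:
k:     0  1  2  3  4  5  6  7  8  9 10 11
g(k):  0  0  1  1  0  0  1  1  0  2  1  3
So g(11) = 3.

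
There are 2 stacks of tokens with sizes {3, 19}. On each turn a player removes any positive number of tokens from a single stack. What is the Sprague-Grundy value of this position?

Nim-sum: 3 XOR 19 = 16.

16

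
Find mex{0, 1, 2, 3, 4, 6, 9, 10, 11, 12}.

The values 0, 1, 2, 3, 4 are all present; 5 is the first non-negative integer missing from the set.

5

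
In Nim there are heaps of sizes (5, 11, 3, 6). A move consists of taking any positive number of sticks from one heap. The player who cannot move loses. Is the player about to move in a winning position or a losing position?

Nim-sum: 5 ^ 11 ^ 3 ^ 6 = 11.
The nim-sum is 11 ≠ 0, so this is an N-position: the player to move can win.

Winning position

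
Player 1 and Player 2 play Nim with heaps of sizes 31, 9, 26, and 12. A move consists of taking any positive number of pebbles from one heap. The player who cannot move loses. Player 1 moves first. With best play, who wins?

Player 2 wins

Write each in binary and XOR column by column:
  11111  (31)
  01001  (9)
  11010  (26)
  01100  (12)
  -----
  00000  (0)
The nim-sum is 0, so this is a P-position: the player to move is in a losing position under optimal play; Player 1 is about to move from it and so loses — Player 2 wins.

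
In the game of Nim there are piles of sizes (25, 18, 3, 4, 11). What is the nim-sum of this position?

7

Compute the nim-sum pairwise:
25 ^ 18 = 11
11 ^ 3 = 8
8 ^ 4 = 12
12 ^ 11 = 7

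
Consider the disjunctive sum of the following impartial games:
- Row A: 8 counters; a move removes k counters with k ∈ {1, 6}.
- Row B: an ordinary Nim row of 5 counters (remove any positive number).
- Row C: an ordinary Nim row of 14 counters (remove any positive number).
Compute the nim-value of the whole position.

Grundy values for row A (subtraction set {1, 6}):
k:     0  1  2  3  4  5  6  7  8
g(k):  0  1  0  1  0  1  2  0  1
So g(8) = 1.
Row B is a plain Nim row of size 5, so its Grundy value is 5.
Row C is a plain Nim row of size 14, so its Grundy value is 14.
The value of a disjunctive sum is the nim-sum of the parts.
Combined value = 1 XOR 5 XOR 14 = 10.

10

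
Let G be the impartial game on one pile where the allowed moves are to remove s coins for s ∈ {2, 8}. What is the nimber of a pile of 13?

1

Grundy values for subtraction set {2, 8}:
k:     0  1  2  3  4  5  6  7  8  9 10 11 12 13
g(k):  0  0  1  1  0  0  1  1  2  2  0  0  1  1
So g(13) = 1.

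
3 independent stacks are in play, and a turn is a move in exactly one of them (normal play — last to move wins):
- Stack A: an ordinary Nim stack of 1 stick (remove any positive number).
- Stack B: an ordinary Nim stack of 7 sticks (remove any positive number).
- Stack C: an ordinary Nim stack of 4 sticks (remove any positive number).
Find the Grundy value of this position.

2

Stack A is a plain Nim stack of size 1, so its Grundy value is 1.
Stack B is a plain Nim stack of size 7, so its Grundy value is 7.
Stack C is a plain Nim stack of size 4, so its Grundy value is 4.
The value of a disjunctive sum is the nim-sum of the parts.
Combined value = 1 XOR 7 XOR 4 = 2.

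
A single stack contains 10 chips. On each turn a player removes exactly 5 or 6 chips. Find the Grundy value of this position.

Build the Grundy sequence with g(k) = mex{g(k−s) : s ∈ {5, 6}, s ≤ k}:
g(0) = mex{} = 0
g(1) = mex{} = 0
g(2) = mex{} = 0
g(3) = mex{} = 0
g(4) = mex{} = 0
g(5) = mex{0} = 1
g(6) = mex{0} = 1
g(7) = mex{0} = 1
g(8) = mex{0} = 1
g(9) = mex{0} = 1
g(10) = mex{0,1} = 2
So g(10) = 2.

2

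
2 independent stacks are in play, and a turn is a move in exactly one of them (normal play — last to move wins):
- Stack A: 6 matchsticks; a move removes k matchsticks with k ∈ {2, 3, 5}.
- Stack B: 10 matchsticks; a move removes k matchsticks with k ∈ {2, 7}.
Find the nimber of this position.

3

Grundy values for stack A (subtraction set {2, 3, 5}):
k:     0  1  2  3  4  5  6
g(k):  0  0  1  1  2  2  3
So g(6) = 3.
For stack B, compute g(0), g(1), … with moves {2, 7}:
k:     0  1  2  3  4  5  6  7  8  9 10
g(k):  0  0  1  1  0  0  1  1  2  0  0
So g(10) = 0.
By the Sprague-Grundy theorem, the Grundy value of a sum of independent games is the XOR of the component values.
Combined value = 3 XOR 0 = 3.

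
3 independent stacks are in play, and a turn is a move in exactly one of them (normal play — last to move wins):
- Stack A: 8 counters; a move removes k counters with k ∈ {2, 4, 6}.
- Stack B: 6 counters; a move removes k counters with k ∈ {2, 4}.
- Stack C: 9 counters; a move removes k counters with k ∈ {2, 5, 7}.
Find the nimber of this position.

Build the Grundy sequence for stack A with g(k) = mex{g(k−s) : s ∈ {2, 4, 6}, s ≤ k}:
g(0) = mex{} = 0
g(1) = mex{} = 0
g(2) = mex{0} = 1
g(3) = mex{0} = 1
g(4) = mex{0,1} = 2
g(5) = mex{0,1} = 2
g(6) = mex{0,1,2} = 3
g(7) = mex{0,1,2} = 3
g(8) = mex{1,2,3} = 0
So g(8) = 0.
Grundy values for stack B (subtraction set {2, 4}):
g(0) = mex{} = 0
g(1) = mex{} = 0
g(2) = mex{0} = 1
g(3) = mex{0} = 1
g(4) = mex{0,1} = 2
g(5) = mex{0,1} = 2
g(6) = mex{1,2} = 0
So g(6) = 0.
Grundy values for stack C (subtraction set {2, 5, 7}):
g(0) = mex{} = 0
g(1) = mex{} = 0
g(2) = mex{0} = 1
g(3) = mex{0} = 1
g(4) = mex{1} = 0
g(5) = mex{0,1} = 2
g(6) = mex{0} = 1
g(7) = mex{0,1,2} = 3
g(8) = mex{0,1} = 2
g(9) = mex{0,1,3} = 2
So g(9) = 2.
By the Sprague-Grundy theorem, the Grundy value of a sum of independent games is the XOR of the component values.
Combined value = 0 ⊕ 0 ⊕ 2 = 2.

2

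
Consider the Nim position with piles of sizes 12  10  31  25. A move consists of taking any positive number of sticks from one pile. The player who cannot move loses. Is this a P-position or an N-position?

P-position

Compute the nim-sum pairwise:
12 XOR 10 = 6
6 XOR 31 = 25
25 XOR 25 = 0
The nim-sum is 0, so this is a P-position: the player to move is in a losing position under optimal play.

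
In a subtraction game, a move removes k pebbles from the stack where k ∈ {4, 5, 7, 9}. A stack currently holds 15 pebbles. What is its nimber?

Compute g(0), g(1), … for moves {4, 5, 7, 9}:
k:     0  1  2  3  4  5  6  7  8  9 10 11 12 13 14 15
g(k):  0  0  0  0  1  1  1  1  2  2  2  2  3  0  0  0
So g(15) = 0.

0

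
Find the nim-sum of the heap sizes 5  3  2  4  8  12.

4

Compute the nim-sum pairwise:
5 ⊕ 3 = 6
6 ⊕ 2 = 4
4 ⊕ 4 = 0
0 ⊕ 8 = 8
8 ⊕ 12 = 4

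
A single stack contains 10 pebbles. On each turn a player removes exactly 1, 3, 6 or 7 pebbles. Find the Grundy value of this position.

2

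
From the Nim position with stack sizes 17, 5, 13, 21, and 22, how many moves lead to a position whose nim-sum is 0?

Nim-sum: 17 XOR 5 XOR 13 XOR 21 XOR 22 = 26.
The overall nim-sum is X = 26. A stack of size p has a winning move iff p XOR X < p (reduce it to p XOR X).
  17: 17 XOR 26 = 11 < 17 — winning move (to 11).
  5: 5 XOR 26 = 31 ≥ 5 — no move.
  13: 13 XOR 26 = 23 ≥ 13 — no move.
  21: 21 XOR 26 = 15 < 21 — winning move (to 15).
  22: 22 XOR 26 = 12 < 22 — winning move (to 12).
That gives 3 winning moves.

3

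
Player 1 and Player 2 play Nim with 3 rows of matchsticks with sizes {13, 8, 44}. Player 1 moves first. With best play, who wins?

Player 1 wins

Nim-sum: 13 XOR 8 XOR 44 = 41.
The nim-sum is 41 ≠ 0, so this is an N-position: the player to move can win; Player 1 has a winning move.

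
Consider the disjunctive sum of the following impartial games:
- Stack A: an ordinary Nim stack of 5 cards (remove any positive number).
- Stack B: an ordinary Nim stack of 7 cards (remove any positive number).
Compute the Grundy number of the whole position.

Stack A is a plain Nim stack of size 5, so its Grundy value is 5.
Stack B is a plain Nim stack of size 7, so its Grundy value is 7.
By the Sprague-Grundy theorem, the Grundy value of a sum of independent games is the XOR of the component values.
Combined value = 5 XOR 7 = 2.

2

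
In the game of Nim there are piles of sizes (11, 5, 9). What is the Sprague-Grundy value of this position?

Compute the nim-sum pairwise:
11 ⊕ 5 = 14
14 ⊕ 9 = 7

7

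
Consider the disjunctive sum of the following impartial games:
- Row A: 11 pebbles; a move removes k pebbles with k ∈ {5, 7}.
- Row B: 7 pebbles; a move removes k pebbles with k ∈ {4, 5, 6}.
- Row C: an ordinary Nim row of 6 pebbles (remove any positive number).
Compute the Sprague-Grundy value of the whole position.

Build the Grundy sequence for row A with g(k) = mex{g(k−s) : s ∈ {5, 7}, s ≤ k}:
k:     0  1  2  3  4  5  6  7  8  9 10 11
g(k):  0  0  0  0  0  1  1  1  1  1  2  2
So g(11) = 2.
Build the Grundy sequence for row B with g(k) = mex{g(k−s) : s ∈ {4, 5, 6}, s ≤ k}:
g(0) = mex{} = 0
g(1) = mex{} = 0
g(2) = mex{} = 0
g(3) = mex{} = 0
g(4) = mex{0} = 1
g(5) = mex{0} = 1
g(6) = mex{0} = 1
g(7) = mex{0} = 1
So g(7) = 1.
Row C is a plain Nim row of size 6, so its Grundy value is 6.
The value of a disjunctive sum is the nim-sum of the parts.
Combined value = 2 ⊕ 1 ⊕ 6 = 5.

5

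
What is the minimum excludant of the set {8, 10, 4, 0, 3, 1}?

The values 0, 1 are all present; 2 is the first non-negative integer missing from the set.

2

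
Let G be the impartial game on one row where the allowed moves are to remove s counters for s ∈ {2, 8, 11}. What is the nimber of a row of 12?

1

Build the Grundy sequence with g(k) = mex{g(k−s) : s ∈ {2, 8, 11}, s ≤ k}:
g(0) = mex{} = 0
g(1) = mex{} = 0
g(2) = mex{0} = 1
g(3) = mex{0} = 1
g(4) = mex{1} = 0
g(5) = mex{1} = 0
g(6) = mex{0} = 1
g(7) = mex{0} = 1
g(8) = mex{0,1} = 2
g(9) = mex{0,1} = 2
g(10) = mex{1,2} = 0
g(11) = mex{0,1,2} = 3
g(12) = mex{0} = 1
So g(12) = 1.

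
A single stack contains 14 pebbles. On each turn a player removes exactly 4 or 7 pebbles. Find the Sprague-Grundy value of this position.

Compute g(0), g(1), … for moves {4, 7}:
g(0) = mex{} = 0
g(1) = mex{} = 0
g(2) = mex{} = 0
g(3) = mex{} = 0
g(4) = mex{0} = 1
g(5) = mex{0} = 1
g(6) = mex{0} = 1
g(7) = mex{0} = 1
g(8) = mex{0,1} = 2
g(9) = mex{0,1} = 2
g(10) = mex{0,1} = 2
g(11) = mex{1} = 0
g(12) = mex{1,2} = 0
g(13) = mex{1,2} = 0
g(14) = mex{1,2} = 0
So g(14) = 0.

0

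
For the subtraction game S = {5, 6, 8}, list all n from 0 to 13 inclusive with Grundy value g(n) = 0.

0, 1, 2, 3, 4, 13

Compute g(0), g(1), … for moves {5, 6, 8}:
g(0) = mex{} = 0
g(1) = mex{} = 0
g(2) = mex{} = 0
g(3) = mex{} = 0
g(4) = mex{} = 0
g(5) = mex{0} = 1
g(6) = mex{0} = 1
g(7) = mex{0} = 1
g(8) = mex{0} = 1
g(9) = mex{0} = 1
g(10) = mex{0,1} = 2
g(11) = mex{0,1} = 2
g(12) = mex{0,1} = 2
g(13) = mex{1} = 0
The P-positions (g = 0) in 0..13 are 0, 1, 2, 3, 4, 13.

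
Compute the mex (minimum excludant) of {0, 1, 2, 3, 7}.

4

The values 0, 1, 2, 3 are all present; 4 is the first non-negative integer missing from the set.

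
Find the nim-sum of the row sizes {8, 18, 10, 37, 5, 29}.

45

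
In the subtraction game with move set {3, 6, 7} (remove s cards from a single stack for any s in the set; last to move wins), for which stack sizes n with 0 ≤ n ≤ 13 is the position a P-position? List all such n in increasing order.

Compute g(0), g(1), … for moves {3, 6, 7}:
g(0) = mex{} = 0
g(1) = mex{} = 0
g(2) = mex{} = 0
g(3) = mex{0} = 1
g(4) = mex{0} = 1
g(5) = mex{0} = 1
g(6) = mex{0,1} = 2
g(7) = mex{0,1} = 2
g(8) = mex{0,1} = 2
g(9) = mex{0,1,2} = 3
g(10) = mex{1,2} = 0
g(11) = mex{1,2} = 0
g(12) = mex{1,2,3} = 0
g(13) = mex{0,2} = 1
The P-positions (g = 0) in 0..13 are 0, 1, 2, 10, 11, 12.

0, 1, 2, 10, 11, 12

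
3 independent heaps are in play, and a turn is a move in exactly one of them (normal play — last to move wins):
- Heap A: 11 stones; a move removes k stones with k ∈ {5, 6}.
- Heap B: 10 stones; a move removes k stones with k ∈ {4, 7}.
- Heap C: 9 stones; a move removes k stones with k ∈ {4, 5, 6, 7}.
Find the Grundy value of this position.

Build the Grundy sequence for heap A with g(k) = mex{g(k−s) : s ∈ {5, 6}, s ≤ k}:
g(0) = mex{} = 0
g(1) = mex{} = 0
g(2) = mex{} = 0
g(3) = mex{} = 0
g(4) = mex{} = 0
g(5) = mex{0} = 1
g(6) = mex{0} = 1
g(7) = mex{0} = 1
g(8) = mex{0} = 1
g(9) = mex{0} = 1
g(10) = mex{0,1} = 2
g(11) = mex{1} = 0
So g(11) = 0.
Grundy values for heap B (subtraction set {4, 7}):
k:     0  1  2  3  4  5  6  7  8  9 10
g(k):  0  0  0  0  1  1  1  1  2  2  2
So g(10) = 2.
Build the Grundy sequence for heap C with g(k) = mex{g(k−s) : s ∈ {4, 5, 6, 7}, s ≤ k}:
k:     0  1  2  3  4  5  6  7  8  9
g(k):  0  0  0  0  1  1  1  1  2  2
So g(9) = 2.
By the Sprague-Grundy theorem, the Grundy value of a sum of independent games is the XOR of the component values.
Combined value = 0 ⊕ 2 ⊕ 2 = 0.

0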